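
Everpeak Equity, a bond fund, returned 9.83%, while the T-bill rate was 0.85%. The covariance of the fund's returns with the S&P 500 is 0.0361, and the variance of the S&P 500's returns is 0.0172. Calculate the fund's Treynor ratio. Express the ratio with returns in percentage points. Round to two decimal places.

4.28

β = Cov / Var = 0.0361 / 0.0172 = 2.0988
Treynor = (Rp − Rf) / β = (9.83% − 0.85%) / 2.0988 = 8.98 / 2.0988 = 4.2786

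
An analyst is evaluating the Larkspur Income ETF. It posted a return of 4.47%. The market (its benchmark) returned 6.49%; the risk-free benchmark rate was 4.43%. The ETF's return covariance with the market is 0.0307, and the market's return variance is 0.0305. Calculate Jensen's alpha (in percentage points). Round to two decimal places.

β = Cov / Var = 0.0307 / 0.0305 = 1.0066
E[R] = Rf + β(Rm − Rf) = 4.43% + 1.0066 × (6.49% − 4.43%) = 6.5036%
α = Rp − E[R] = 4.47% − 6.5036% = -2.0336

-2.03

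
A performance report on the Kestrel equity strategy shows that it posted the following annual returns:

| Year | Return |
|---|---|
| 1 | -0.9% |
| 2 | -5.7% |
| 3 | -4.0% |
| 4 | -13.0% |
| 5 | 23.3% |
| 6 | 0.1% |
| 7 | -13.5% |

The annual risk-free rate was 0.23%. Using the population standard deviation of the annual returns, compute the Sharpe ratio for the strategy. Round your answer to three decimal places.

-0.191

r̄ = (-0.9 − 5.7 − 4 − 13 + 23.3 + 0.1 − 13.5) / 7 = -13.70 / 7 = -1.9571%
Σ(r − r̄)² = (-0.9 − (-1.9571))² + (-5.7 − (-1.9571))² + … = 916.6371
σ = √[916.6371 / 7] = 11.4433%
Sharpe = (r̄ − rf) / σ = (-1.9571 − 0.23) / 11.4433 = -2.1871 / 11.4433 = -0.1911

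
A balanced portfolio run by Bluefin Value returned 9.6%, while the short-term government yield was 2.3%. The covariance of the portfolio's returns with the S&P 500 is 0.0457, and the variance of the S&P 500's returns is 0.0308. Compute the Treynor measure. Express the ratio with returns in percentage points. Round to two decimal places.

β = Cov / Var = 0.0457 / 0.0308 = 1.4838
Treynor = (Rp − Rf) / β = (9.6% − 2.3%) / 1.4838 = 7.30 / 1.4838 = 4.9198

4.92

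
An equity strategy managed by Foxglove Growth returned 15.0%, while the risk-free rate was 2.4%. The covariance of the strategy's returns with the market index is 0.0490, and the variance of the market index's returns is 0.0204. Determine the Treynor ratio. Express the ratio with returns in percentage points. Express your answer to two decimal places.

5.25

β = Cov / Var = 0.0490 / 0.0204 = 2.4020
Treynor = (Rp − Rf) / β = (15.0% − 2.4%) / 2.4020 = 12.60 / 2.4020 = 5.2456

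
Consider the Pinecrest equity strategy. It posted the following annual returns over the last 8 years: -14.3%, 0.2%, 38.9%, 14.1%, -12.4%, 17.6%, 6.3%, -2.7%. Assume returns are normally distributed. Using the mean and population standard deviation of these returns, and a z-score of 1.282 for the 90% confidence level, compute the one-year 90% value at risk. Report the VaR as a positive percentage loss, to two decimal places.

Mean return μ = 47.70 / 8 = 5.9625%
Population std dev = √[2142.6388 / 8] = 16.3655%
VaR = −(μ − z·σ) = −(5.9625 − 1.282 × 16.3655) = −(-15.0181) = 15.0181%

15.02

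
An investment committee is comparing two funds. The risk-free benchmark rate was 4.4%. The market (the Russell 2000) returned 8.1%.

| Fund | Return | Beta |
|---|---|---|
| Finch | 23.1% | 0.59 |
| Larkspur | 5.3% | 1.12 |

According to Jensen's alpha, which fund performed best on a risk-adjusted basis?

Finch: α = 23.1% − [4.4% + 0.59 × (8.1% − 4.4%)] = 16.517
Larkspur: α = 5.3% − [4.4% + 1.12 × (8.1% − 4.4%)] = -3.244
Highest: Finch (16.517).

Finch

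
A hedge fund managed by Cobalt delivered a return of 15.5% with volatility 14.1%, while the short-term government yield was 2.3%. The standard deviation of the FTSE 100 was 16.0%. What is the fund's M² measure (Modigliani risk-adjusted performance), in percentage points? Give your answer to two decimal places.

17.28

Sharpe = (Rp − Rf) / σp = (15.5% − 2.3%) / 14.1% = 0.9362
M² = Rf + Sharpe × σm = 2.3% + 0.9362 × 16.0% = 17.2792%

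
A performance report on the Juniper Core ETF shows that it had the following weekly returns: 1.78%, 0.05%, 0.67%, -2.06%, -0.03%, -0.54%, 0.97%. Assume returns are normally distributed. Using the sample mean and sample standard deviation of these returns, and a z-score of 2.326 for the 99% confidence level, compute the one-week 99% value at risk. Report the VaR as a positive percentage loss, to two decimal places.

μ = (1.78 + 0.05 + 0.67 − 2.06 − 0.03 − 0.54 + 0.97) / 7 = 0.1200%
Sample std dev = √[8.9960 / 6] = 1.2245%
VaR = −(μ − z·σ) = −(0.1200 − 2.326 × 1.2245) = −(-2.7282) = 2.7282%

2.73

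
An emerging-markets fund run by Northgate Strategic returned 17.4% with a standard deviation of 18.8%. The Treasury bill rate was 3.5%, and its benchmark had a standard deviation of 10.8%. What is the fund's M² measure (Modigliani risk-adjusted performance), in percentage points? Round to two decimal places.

11.49

Sharpe = (Rp − Rf) / σp = (17.4% − 3.5%) / 18.8% = 0.7394
M² = Rf + Sharpe × σm = 3.5% + 0.7394 × 10.8% = 11.4855%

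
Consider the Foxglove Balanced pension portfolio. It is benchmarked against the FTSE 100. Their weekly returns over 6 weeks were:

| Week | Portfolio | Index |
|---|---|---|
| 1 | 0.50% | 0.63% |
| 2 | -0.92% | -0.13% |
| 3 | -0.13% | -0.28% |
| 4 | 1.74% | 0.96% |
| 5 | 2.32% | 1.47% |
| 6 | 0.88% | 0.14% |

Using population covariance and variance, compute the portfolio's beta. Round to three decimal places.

1.582

r̄p = 0.7317%,  r̄m = 0.4650%
Cov = Σ(rp − r̄p)(rm − r̄m) / 6 = 0.6056
Var(rm) = Σ(rm − r̄m)² / 6 = 0.3828
β = Cov / Var = 0.6056 / 0.3828 = 1.5820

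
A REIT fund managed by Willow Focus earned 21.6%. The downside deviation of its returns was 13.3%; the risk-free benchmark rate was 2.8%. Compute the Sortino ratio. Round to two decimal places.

1.41

Sortino = (Rp − Rf) / σd = (21.6% − 2.8%) / 13.3% = 18.80% / 13.3% = 1.4135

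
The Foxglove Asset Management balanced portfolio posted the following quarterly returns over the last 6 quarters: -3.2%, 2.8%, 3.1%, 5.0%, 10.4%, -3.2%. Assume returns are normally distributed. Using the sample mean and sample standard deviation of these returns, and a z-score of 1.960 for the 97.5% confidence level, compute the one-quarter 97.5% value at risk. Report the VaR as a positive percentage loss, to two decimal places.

7.67

Mean return r̄ = 14.90 / 6 = 2.4833%
Sample σ = √[Σ(r − r̄)² / 5] = √[134.0883 / 5] = √26.8177 = 5.1786%
VaR = −(r̄ − z·σ) = −(2.4833 − 1.960 × 5.1786) = −(-7.6668) = 7.6668%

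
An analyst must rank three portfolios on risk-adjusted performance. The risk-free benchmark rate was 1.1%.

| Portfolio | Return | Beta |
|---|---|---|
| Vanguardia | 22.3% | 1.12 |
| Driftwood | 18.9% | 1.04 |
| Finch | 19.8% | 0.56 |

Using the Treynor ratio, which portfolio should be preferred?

Finch

Vanguardia: Treynor = (22.3% − 1.1%) / 1.12 = 18.929
Driftwood: Treynor = (18.9% − 1.1%) / 1.04 = 17.115
Finch: Treynor = (19.8% − 1.1%) / 0.56 = 33.393
Highest: Finch (33.393).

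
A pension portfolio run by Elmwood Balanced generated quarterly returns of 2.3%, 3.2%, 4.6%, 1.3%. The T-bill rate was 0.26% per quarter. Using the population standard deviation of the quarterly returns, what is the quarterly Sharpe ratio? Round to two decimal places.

Mean return r̄ = 11.40 / 4 = 2.8500%
Σ(r − r̄)² = (2.3 − 2.8500)² + (3.2 − 2.8500)² + (4.6 − 2.8500)² + … = 5.8900
population σ = √(5.8900 / 4) = √1.4725 = 1.2135%
Sharpe = (r̄ − rf) / σ = (2.8500 − 0.26) / 1.2135 = 2.5900 / 1.2135 = 2.1343

2.13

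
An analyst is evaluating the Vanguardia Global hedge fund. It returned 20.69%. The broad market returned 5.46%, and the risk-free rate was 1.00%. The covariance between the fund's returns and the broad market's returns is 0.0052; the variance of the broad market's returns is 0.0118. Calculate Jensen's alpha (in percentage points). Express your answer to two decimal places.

17.72

β = Cov / Var = 0.0052 / 0.0118 = 0.4407
E[R] = Rf + β(Rm − Rf) = 1.00% + 0.4407 × (5.46% − 1.00%) = 2.9655%
α = Rp − E[R] = 20.69% − 2.9655% = 17.7245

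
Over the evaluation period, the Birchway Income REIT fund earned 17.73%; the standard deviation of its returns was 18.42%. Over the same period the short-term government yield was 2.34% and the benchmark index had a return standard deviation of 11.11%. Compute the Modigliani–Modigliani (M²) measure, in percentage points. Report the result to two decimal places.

Sharpe = (Rp − Rf) / σp = (17.73% − 2.34%) / 18.42% = 0.8355
M² = Rf + Sharpe × σm = 2.34% + 0.8355 × 11.11% = 11.6224%

11.62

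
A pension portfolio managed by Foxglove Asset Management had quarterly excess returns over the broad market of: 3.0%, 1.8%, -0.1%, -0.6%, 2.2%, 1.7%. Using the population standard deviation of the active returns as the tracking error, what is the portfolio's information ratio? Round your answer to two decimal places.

1.05

μ = (3 + 1.8 − 0.1 − 0.6 + 2.2 + 1.7) / 6 = 8.00 / 6 = 1.3333%
Σ(r − μ)² = 9.6733; population σ = √(9.6733/6) = 1.2697%
IR = μ / tracking error = 1.3333 / 1.2697 = 1.0501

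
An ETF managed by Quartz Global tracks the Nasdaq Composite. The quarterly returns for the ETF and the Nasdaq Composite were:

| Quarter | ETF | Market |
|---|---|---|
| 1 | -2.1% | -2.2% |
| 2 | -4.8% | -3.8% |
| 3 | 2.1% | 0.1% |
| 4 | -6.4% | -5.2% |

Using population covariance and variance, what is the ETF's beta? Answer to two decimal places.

1.63

r̄p = -2.8000%,  r̄m = -2.7750%
Cov = Σ(rp − r̄p)(rm − r̄m) / 4 = 6.3175
Var(rm) = Σ(rm − r̄m)² / 4 = 3.8819
β = Cov / Var = 6.3175 / 3.8819 = 1.6274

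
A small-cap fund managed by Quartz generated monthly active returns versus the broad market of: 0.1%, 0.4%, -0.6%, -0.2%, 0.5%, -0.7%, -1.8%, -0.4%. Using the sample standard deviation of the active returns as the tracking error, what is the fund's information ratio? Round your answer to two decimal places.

r̄ = (0.1 + 0.4 − 0.6 − 0.2 + 0.5 − 0.7 − 1.8 − 0.4) / 8 = -2.70 / 8 = -0.3375%
Σ(r − r̄)² = (0.1 − (-0.3375))² + (0.4 − (-0.3375))² + (-0.6 − (-0.3375))² + … = 3.7988
sample σ = √(3.7988 / 7) = √0.5427 = 0.7367%
IR = r̄ / tracking error = -0.3375 / 0.7367 = -0.4581

-0.46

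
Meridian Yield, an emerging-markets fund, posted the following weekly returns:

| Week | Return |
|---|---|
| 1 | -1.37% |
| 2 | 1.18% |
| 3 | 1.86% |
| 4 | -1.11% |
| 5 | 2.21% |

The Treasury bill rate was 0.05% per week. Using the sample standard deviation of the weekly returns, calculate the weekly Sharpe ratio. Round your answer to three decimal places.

0.300

Mean return r̄ = 2.770 / 5 = 0.5540%
Σ(r − r̄)² = 11.3105; sample σ = √(11.3105/4) = 1.6816%
Sharpe = (r̄ − rf) / σ = (0.5540 − 0.05) / 1.6816 = 0.5040 / 1.6816 = 0.2997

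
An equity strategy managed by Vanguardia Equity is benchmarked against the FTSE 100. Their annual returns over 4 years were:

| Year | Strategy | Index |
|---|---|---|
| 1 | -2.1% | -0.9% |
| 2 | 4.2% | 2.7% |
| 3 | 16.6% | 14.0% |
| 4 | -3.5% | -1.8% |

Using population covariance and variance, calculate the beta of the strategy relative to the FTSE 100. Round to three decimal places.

r̄p = 3.8000%,  r̄m = 3.5000%
Cov = Σ(rp − r̄p)(rm − r̄m) / 4 = 49.6825
Var(rm) = Σ(rm − r̄m)² / 4 = 39.5850
β = Cov / Var = 49.6825 / 39.5850 = 1.2551

1.255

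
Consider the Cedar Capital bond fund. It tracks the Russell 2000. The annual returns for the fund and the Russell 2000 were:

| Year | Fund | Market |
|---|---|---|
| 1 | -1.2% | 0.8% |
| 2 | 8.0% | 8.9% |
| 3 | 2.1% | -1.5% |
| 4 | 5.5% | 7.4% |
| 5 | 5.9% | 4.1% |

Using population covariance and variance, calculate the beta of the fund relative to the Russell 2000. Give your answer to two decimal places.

r̄p = 4.0600%,  r̄m = 3.9400%
Cov = Σ(rp − r̄p)(rm − r̄m) / 5 = 10.3996
Var(rm) = Σ(rm − r̄m)² / 5 = 15.2104
β = Cov / Var = 10.3996 / 15.2104 = 0.6837

0.68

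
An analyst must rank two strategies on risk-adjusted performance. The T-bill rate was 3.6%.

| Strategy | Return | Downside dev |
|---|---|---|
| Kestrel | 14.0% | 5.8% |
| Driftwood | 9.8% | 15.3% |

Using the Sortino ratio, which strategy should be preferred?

Kestrel

Kestrel: Sortino ratio = (14.0% − 3.6%) / 5.8% = 1.793
Driftwood: Sortino ratio = (9.8% − 3.6%) / 15.3% = 0.405
Highest: Kestrel (1.793).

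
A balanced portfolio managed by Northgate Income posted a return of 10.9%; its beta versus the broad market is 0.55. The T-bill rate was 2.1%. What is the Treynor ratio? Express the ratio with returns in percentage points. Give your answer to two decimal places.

Treynor = (Rp − Rf) / β = (10.9% − 2.1%) / 0.55 = 8.80 / 0.55 = 16.0000

16.00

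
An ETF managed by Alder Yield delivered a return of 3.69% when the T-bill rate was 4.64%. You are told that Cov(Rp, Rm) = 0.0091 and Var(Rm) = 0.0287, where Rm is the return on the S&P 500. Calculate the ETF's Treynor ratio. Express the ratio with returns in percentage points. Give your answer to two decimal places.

β = Cov / Var = 0.0091 / 0.0287 = 0.3171
Treynor = (Rp − Rf) / β = (3.69% − 4.64%) / 0.3171 = -0.95 / 0.3171 = -2.9959

-3.00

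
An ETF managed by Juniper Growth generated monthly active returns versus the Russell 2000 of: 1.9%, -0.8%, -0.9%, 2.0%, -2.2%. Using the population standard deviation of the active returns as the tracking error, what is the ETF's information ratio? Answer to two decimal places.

0.00

μ = (1.9 − 0.8 − 0.9 + 2 − 2.2) / 5 = 0.0000%
Population σ = √[Σ(r − μ)² / 5] = √[13.9000 / 5] = √2.7800 = 1.6673%
IR = μ / tracking error = 0.0000 / 1.6673 = 0.0000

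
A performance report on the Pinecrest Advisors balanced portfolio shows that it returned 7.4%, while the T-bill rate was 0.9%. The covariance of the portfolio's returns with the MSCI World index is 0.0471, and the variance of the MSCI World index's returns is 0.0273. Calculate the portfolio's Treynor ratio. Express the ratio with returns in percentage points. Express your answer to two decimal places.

β = Cov / Var = 0.0471 / 0.0273 = 1.7253
Treynor = (Rp − Rf) / β = (7.4% − 0.9%) / 1.7253 = 6.50 / 1.7253 = 3.7675

3.77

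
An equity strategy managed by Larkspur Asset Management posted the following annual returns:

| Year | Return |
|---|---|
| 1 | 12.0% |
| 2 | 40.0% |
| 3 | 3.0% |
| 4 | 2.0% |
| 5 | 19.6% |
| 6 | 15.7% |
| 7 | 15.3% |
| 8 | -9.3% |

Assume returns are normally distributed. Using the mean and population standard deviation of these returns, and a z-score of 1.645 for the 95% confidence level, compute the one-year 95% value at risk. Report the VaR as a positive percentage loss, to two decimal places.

10.24

r̄ = (12 + 40 + 3 + 2 + 19.6 + 15.7 + 15.3 − 9.3) / 8 = 98.30 / 8 = 12.2875%
Σ(r − r̄)² = (12 − 12.2875)² + (40 − 12.2875)² + (3 − 12.2875)² + … = 1500.3688
population σ = √(1500.3688 / 8) = √187.5461 = 13.6947%
VaR = −(r̄ − z·σ) = −(12.2875 − 1.645 × 13.6947) = −(-10.2403) = 10.2403%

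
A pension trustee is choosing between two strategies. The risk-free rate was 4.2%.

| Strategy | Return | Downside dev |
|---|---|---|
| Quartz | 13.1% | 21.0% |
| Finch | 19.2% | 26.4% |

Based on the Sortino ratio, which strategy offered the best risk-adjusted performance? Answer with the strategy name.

Finch

Quartz: Sortino ratio = (13.1% − 4.2%) / 21.0% = 0.424
Finch: Sortino ratio = (19.2% − 4.2%) / 26.4% = 0.568
Highest: Finch (0.568).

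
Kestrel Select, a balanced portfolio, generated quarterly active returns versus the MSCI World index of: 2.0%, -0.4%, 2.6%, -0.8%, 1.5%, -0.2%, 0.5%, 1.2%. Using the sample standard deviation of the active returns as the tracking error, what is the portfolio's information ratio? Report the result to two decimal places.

μ = (2 − 0.4 + 2.6 − 0.8 + 1.5 − 0.2 + 0.5 + 1.2) / 8 = 0.8000%
Σ(r − μ)² = (2 − 0.8000)² + (-0.4 − 0.8000)² + (2.6 − 0.8000)² + … = 10.4200
σ = √[10.4200 / 7] = 1.2201%
IR = μ / tracking error = 0.8000 / 1.2201 = 0.6557

0.66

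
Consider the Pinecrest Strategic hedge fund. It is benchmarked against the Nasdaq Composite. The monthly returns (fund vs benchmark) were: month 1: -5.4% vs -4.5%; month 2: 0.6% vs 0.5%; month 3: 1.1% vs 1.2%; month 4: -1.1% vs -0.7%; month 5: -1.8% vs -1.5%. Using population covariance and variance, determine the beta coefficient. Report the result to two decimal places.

r̄p = -1.3200%,  r̄m = -1.0000%
Cov = Σ(rp − r̄p)(rm − r̄m) / 5 = 4.5580
Var(rm) = Σ(rm − r̄m)² / 5 = 3.9360
β = Cov / Var = 4.5580 / 3.9360 = 1.1580

1.16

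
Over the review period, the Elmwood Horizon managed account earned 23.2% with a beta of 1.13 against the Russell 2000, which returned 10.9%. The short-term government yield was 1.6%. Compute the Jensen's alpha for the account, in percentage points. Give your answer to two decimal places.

CAPM expected return = Rf + β(Rm − Rf) = 1.6% + 1.13 × (10.9% − 1.6%) = 1.6 + 1.13 × 9.30 = 12.1090%
Jensen's α = Rp − E[R] = 23.2% − 12.1090% = 11.0910

11.09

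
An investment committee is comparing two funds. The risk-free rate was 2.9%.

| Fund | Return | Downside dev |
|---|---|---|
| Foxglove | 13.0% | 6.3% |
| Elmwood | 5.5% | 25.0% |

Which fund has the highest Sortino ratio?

Foxglove: Sortino ratio = (13.0% − 2.9%) / 6.3% = 1.603
Elmwood: Sortino ratio = (5.5% − 2.9%) / 25.0% = 0.104
Highest: Foxglove (1.603).

Foxglove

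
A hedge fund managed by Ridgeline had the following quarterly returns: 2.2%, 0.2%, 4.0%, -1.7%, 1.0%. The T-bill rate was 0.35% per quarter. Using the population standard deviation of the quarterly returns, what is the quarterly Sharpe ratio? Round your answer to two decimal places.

0.41

μ = (2.2 + 0.2 + 4 − 1.7 + 1) / 5 = 1.1400%
Population std dev = √[18.2720 / 5] = 1.9116%
Sharpe = (μ − rf) / σ = (1.1400 − 0.35) / 1.9116 = 0.7900 / 1.9116 = 0.4133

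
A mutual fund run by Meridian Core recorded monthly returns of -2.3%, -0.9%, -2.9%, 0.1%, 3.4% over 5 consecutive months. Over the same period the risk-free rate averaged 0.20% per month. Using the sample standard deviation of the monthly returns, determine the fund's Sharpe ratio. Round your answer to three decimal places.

r̄ = (-2.3 − 0.9 − 2.9 + 0.1 + 3.4) / 5 = -0.5200%
Σ(r − r̄)² = (-2.3 − (-0.5200))² + (-0.9 − (-0.5200))² + … = 24.7280
sample σ = √(24.7280 / 4) = √6.1820 = 2.4864%
Sharpe = (r̄ − rf) / σ = (-0.5200 − 0.2) / 2.4864 = -0.7200 / 2.4864 = -0.2896

-0.290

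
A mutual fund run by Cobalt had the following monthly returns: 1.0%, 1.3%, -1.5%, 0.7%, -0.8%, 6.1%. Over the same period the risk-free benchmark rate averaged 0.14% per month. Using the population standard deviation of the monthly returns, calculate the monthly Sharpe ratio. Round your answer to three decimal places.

0.408

Mean return r̄ = 6.80 / 6 = 1.1333%
Population std dev = √[35.5733 / 6] = 2.4349%
Sharpe = (r̄ − rf) / σ = (1.1333 − 0.14) / 2.4349 = 0.9933 / 2.4349 = 0.4079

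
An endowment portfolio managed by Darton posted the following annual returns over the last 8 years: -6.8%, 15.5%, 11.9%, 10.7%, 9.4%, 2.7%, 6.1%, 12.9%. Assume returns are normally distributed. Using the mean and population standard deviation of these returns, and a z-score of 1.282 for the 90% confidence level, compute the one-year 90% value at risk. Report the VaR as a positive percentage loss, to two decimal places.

r̄ = (-6.8 + 15.5 + 11.9 + 10.7 + 9.4 + 2.7 + 6.1 + 12.9) / 8 = 7.8000%
Population σ = √[Σ(r − r̄)² / 8] = √[355.1400 / 8] = √44.3925 = 6.6628%
VaR = −(r̄ − z·σ) = −(7.8000 − 1.282 × 6.6628) = −(-0.7417) = 0.7417%

0.74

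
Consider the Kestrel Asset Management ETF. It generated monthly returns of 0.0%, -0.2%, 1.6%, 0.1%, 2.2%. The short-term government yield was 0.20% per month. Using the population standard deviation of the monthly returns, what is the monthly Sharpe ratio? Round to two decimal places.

0.56

r̄ = (0 − 0.2 + 1.6 + 0.1 + 2.2) / 5 = 0.7400%
Population std dev = √[4.7120 / 5] = 0.9708%
Sharpe = (r̄ − rf) / σ = (0.7400 − 0.2) / 0.9708 = 0.5400 / 0.9708 = 0.5562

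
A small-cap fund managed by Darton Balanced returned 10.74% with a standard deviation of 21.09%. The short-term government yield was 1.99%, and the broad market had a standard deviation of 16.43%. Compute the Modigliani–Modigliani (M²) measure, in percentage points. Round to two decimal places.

8.81

Sharpe = (Rp − Rf) / σp = (10.74% − 1.99%) / 21.09% = 0.4149
M² = Rf + Sharpe × σm = 1.99% + 0.4149 × 16.43% = 8.8068%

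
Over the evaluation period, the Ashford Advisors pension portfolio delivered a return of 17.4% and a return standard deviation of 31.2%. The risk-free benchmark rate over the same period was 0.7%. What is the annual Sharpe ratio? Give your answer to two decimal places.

0.54

Sharpe = (Rp − Rf) / σp = (17.4% − 0.7%) / 31.2% = 16.70% / 31.2% = 0.5353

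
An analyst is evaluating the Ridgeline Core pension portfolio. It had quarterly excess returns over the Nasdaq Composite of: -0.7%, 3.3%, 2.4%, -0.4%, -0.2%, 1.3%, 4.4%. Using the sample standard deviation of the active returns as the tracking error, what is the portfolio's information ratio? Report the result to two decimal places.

Mean return r̄ = 10.10 / 7 = 1.4429%
Σ(r − r̄)² = (-0.7 − 1.4429)² + (3.3 − 1.4429)² + (2.4 − 1.4429)² + … = 23.8171
σ = √[23.8171 / 6] = 1.9924%
IR = r̄ / tracking error = 1.4429 / 1.9924 = 0.7242

0.72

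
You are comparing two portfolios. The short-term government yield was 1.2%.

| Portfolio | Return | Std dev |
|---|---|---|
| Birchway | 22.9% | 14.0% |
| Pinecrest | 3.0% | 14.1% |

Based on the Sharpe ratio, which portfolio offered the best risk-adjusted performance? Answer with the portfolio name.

Birchway: Sharpe ratio = (22.9% − 1.2%) / 14.0% = 1.550
Pinecrest: Sharpe ratio = (3.0% − 1.2%) / 14.1% = 0.128
Highest: Birchway (1.550).

Birchway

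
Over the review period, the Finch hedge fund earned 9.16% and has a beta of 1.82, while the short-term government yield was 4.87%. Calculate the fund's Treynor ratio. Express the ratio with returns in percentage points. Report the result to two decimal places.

2.36

Treynor = (Rp − Rf) / β = (9.16% − 4.87%) / 1.82 = 4.29 / 1.82 = 2.3571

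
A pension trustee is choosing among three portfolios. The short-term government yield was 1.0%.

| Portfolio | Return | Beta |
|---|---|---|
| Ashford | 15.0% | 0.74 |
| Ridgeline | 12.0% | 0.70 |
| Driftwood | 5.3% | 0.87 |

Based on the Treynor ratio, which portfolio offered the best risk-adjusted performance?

Ashford

Ashford: Treynor = (15.0% − 1.0%) / 0.74 = 18.919
Ridgeline: Treynor = (12.0% − 1.0%) / 0.70 = 15.714
Driftwood: Treynor = (5.3% − 1.0%) / 0.87 = 4.943
Highest: Ashford (18.919).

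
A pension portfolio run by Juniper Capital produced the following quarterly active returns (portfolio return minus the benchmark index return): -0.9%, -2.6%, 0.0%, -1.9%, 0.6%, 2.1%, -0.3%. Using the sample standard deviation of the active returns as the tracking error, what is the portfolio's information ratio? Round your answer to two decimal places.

-0.27

Mean return μ = -3.00 / 7 = -0.4286%
Sample std dev = √[14.7543 / 6] = 1.5681%
IR = μ / tracking error = -0.4286 / 1.5681 = -0.2733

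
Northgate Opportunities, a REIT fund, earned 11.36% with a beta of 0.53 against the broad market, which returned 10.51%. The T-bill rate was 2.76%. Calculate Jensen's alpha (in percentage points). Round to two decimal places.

4.49

CAPM expected return = Rf + β(Rm − Rf) = 2.76% + 0.53 × (10.51% − 2.76%) = 2.76 + 0.53 × 7.75 = 6.8675%
Jensen's α = Rp − E[R] = 11.36% − 6.8675% = 4.4925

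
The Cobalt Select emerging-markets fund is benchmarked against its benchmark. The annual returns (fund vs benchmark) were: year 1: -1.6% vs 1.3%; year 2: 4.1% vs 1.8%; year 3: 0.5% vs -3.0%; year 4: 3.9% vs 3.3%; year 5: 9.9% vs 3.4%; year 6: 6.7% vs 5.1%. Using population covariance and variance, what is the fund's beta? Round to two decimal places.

r̄p = 3.9167%,  r̄m = 1.9833%
Cov = Σ(rp − r̄p)(rm − r̄m) / 6 = 6.3153
Var(rm) = Σ(rm − r̄m)² / 6 = 6.4647
β = Cov / Var = 6.3153 / 6.4647 = 0.9769

0.98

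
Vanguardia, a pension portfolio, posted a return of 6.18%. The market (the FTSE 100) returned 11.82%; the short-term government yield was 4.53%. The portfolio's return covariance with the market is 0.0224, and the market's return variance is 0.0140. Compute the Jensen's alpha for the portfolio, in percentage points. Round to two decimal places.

β = Cov / Var = 0.0224 / 0.0140 = 1.6000
E[R] = Rf + β(Rm − Rf) = 4.53% + 1.6000 × (11.82% − 4.53%) = 16.1940%
α = Rp − E[R] = 6.18% − 16.1940% = -10.0140

-10.01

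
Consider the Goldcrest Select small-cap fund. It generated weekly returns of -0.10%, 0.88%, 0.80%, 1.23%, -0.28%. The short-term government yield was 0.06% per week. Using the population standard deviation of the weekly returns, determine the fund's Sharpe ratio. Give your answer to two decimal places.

0.76

Mean return r̄ = 2.530 / 5 = 0.5060%
Σ(r − r̄)² = (-0.1 − 0.5060)² + (0.88 − 0.5060)² + … = 1.7355
σ = √[1.7355 / 5] = 0.5892%
Sharpe = (r̄ − rf) / σ = (0.5060 − 0.06) / 0.5892 = 0.4460 / 0.5892 = 0.7570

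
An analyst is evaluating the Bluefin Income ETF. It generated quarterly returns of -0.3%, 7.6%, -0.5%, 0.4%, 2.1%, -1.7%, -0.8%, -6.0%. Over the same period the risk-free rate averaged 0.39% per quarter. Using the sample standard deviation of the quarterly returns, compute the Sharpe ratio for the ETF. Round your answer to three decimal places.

r̄ = (-0.3 + 7.6 − 0.5 + 0.4 + 2.1 − 1.7 − 0.8 − 6) / 8 = 0.1000%
Sample std dev = √[102.1200 / 7] = 3.8195%
Sharpe = (r̄ − rf) / σ = (0.1000 − 0.39) / 3.8195 = -0.2900 / 3.8195 = -0.0759

-0.076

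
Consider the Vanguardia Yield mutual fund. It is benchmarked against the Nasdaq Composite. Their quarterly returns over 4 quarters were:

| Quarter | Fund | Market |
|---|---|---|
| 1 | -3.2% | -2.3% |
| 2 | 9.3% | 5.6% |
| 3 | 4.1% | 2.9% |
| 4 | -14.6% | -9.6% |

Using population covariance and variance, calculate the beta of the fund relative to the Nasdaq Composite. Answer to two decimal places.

r̄p = -1.1000%,  r̄m = -0.8500%
Cov = Σ(rp − r̄p)(rm − r̄m) / 4 = 51.9375
Var(rm) = Σ(rm − r̄m)² / 4 = 33.5825
β = Cov / Var = 51.9375 / 33.5825 = 1.5466

1.55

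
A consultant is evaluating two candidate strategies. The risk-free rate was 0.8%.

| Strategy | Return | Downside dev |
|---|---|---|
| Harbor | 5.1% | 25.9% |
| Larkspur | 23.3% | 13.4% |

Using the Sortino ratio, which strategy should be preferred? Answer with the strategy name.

Larkspur

Harbor: Sortino ratio = (5.1% − 0.8%) / 25.9% = 0.166
Larkspur: Sortino ratio = (23.3% − 0.8%) / 13.4% = 1.679
Highest: Larkspur (1.679).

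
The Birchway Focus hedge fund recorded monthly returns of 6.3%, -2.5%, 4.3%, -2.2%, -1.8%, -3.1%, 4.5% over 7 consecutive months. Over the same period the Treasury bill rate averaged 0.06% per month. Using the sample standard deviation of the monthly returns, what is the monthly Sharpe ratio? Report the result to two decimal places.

r̄ = (6.3 − 2.5 + 4.3 − 2.2 − 1.8 − 3.1 + 4.5) / 7 = 0.7857%
Sample σ = √[Σ(r − r̄)² / 6] = √[98.0486 / 6] = √16.3414 = 4.0424%
Sharpe = (r̄ − rf) / σ = (0.7857 − 0.06) / 4.0424 = 0.7257 / 4.0424 = 0.1795

0.18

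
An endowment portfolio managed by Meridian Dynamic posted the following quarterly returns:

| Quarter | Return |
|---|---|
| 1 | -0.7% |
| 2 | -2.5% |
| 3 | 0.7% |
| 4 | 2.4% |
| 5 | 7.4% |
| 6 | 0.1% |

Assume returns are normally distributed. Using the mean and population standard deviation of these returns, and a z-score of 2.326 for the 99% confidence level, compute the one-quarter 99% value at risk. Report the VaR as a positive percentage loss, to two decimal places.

Mean return r̄ = 7.40 / 6 = 1.2333%
Σ(r − r̄)² = (-0.7 − 1.2333)² + (-2.5 − 1.2333)² + (0.7 − 1.2333)² + … = 58.6333
σ = √[58.6333 / 6] = 3.1261%
VaR = −(r̄ − z·σ) = −(1.2333 − 2.326 × 3.1261) = −(-6.0380) = 6.0380%

6.04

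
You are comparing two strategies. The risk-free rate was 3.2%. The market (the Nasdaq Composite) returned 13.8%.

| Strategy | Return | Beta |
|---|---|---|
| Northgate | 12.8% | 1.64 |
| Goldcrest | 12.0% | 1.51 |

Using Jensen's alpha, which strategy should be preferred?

Goldcrest

Northgate: α = 12.8% − [3.2% + 1.64 × (13.8% − 3.2%)] = -7.784
Goldcrest: α = 12.0% − [3.2% + 1.51 × (13.8% − 3.2%)] = -7.206
Highest: Goldcrest (-7.206).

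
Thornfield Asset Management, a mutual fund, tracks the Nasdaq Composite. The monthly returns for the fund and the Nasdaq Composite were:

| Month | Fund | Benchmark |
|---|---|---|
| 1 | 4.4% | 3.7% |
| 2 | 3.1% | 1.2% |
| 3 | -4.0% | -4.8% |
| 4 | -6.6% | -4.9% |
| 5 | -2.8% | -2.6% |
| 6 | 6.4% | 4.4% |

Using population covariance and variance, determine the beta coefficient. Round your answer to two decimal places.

r̄p = 0.0833%,  r̄m = -0.5000%
Cov = Σ(rp − r̄p)(rm − r̄m) / 6 = 17.8717
Var(rm) = Σ(rm − r̄m)² / 6 = 14.4667
β = Cov / Var = 17.8717 / 14.4667 = 1.2354

1.24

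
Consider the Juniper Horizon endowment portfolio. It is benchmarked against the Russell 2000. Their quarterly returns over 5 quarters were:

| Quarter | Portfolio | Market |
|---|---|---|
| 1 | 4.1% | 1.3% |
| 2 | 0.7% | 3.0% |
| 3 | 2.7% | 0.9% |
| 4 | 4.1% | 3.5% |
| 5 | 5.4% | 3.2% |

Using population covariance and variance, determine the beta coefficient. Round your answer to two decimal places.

r̄p = 3.4000%,  r̄m = 2.3800%
Cov = Σ(rp − r̄p)(rm − r̄m) / 5 = 0.2060
Var(rm) = Σ(rm − r̄m)² / 5 = 1.1336
β = Cov / Var = 0.2060 / 1.1336 = 0.1817

0.18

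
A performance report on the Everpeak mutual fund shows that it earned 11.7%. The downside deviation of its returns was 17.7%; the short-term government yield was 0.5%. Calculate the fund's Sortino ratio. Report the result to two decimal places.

0.63

Sortino = (Rp − Rf) / σd = (11.7% − 0.5%) / 17.7% = 11.20% / 17.7% = 0.6328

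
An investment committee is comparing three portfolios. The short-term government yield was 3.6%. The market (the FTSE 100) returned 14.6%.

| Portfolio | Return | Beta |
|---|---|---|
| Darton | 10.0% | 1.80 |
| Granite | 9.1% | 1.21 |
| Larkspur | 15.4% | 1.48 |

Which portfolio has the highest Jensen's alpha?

Darton: α = 10.0% − [3.6% + 1.80 × (14.6% − 3.6%)] = -13.400
Granite: α = 9.1% − [3.6% + 1.21 × (14.6% − 3.6%)] = -7.810
Larkspur: α = 15.4% − [3.6% + 1.48 × (14.6% − 3.6%)] = -4.480
Highest: Larkspur (-4.480).

Larkspur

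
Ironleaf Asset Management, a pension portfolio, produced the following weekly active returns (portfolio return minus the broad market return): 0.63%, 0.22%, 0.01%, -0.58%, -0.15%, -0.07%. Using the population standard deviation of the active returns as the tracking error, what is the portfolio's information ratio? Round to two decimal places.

0.03

r̄ = (0.63 + 0.22 + 0.01 − 0.58 − 0.15 − 0.07) / 6 = 0.060 / 6 = 0.0100%
Σ(r − r̄)² = 0.8086; population σ = √(0.8086/6) = 0.3671%
IR = r̄ / tracking error = 0.0100 / 0.3671 = 0.0272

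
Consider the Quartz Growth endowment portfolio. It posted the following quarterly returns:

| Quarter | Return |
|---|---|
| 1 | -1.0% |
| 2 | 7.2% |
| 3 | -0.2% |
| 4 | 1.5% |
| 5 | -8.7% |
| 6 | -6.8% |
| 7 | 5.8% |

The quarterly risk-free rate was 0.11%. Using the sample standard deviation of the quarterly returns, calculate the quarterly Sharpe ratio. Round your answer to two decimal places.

-0.07

r̄ = (-1 + 7.2 − 0.2 + 1.5 − 8.7 − 6.8 + 5.8) / 7 = -2.20 / 7 = -0.3143%
Sample std dev = √[210.0086 / 6] = 5.9162%
Sharpe = (r̄ − rf) / σ = (-0.3143 − 0.11) / 5.9162 = -0.4243 / 5.9162 = -0.0717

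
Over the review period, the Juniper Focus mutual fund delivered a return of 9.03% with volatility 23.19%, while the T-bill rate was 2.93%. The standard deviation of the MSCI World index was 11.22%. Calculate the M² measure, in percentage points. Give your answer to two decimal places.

Sharpe = (Rp − Rf) / σp = (9.03% − 2.93%) / 23.19% = 0.2630
M² = Rf + Sharpe × σm = 2.93% + 0.2630 × 11.22% = 5.8809%

5.88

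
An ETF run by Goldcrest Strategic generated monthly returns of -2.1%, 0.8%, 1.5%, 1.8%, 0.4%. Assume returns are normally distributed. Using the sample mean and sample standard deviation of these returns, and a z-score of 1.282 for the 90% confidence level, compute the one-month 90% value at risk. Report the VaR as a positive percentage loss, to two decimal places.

r̄ = (-2.1 + 0.8 + 1.5 + 1.8 + 0.4) / 5 = 2.40 / 5 = 0.4800%
Σ(r − r̄)² = (-2.1 − 0.4800)² + (0.8 − 0.4800)² + (1.5 − 0.4800)² + … = 9.5480
σ = √[9.5480 / 4] = 1.5450%
VaR = −(r̄ − z·σ) = −(0.4800 − 1.282 × 1.5450) = −(-1.5007) = 1.5007%

1.50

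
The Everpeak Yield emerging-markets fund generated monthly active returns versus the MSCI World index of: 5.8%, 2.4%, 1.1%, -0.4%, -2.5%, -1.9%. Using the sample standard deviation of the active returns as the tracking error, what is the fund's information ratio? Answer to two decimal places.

0.24

μ = (5.8 + 2.4 + 1.1 − 0.4 − 2.5 − 1.9) / 6 = 4.50 / 6 = 0.7500%
Sample σ = √[Σ(r − μ)² / 5] = √[47.2550 / 5] = √9.4510 = 3.0742%
IR = μ / tracking error = 0.7500 / 3.0742 = 0.2440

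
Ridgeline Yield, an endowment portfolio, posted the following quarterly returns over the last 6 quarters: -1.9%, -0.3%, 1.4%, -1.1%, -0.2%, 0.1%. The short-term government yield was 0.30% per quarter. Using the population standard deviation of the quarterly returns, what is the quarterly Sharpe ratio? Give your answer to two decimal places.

μ = (-1.9 − 0.3 + 1.4 − 1.1 − 0.2 + 0.1) / 6 = -0.3333%
Population std dev = √[6.2533 / 6] = 1.0209%
Sharpe = (μ − rf) / σ = (-0.3333 − 0.3) / 1.0209 = -0.6333 / 1.0209 = -0.6203

-0.62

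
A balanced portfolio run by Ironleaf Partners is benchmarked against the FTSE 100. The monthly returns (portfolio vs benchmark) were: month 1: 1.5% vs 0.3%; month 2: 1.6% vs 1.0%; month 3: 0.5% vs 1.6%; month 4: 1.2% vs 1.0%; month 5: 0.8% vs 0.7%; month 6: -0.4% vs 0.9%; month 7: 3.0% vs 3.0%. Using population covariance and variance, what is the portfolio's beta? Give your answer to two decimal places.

0.71

r̄p = 1.1714%,  r̄m = 1.2143%
Cov = Σ(rp − r̄p)(rm − r̄m) / 7 = 0.4704
Var(rm) = Σ(rm − r̄m)² / 7 = 0.6612
β = Cov / Var = 0.4704 / 0.6612 = 0.7114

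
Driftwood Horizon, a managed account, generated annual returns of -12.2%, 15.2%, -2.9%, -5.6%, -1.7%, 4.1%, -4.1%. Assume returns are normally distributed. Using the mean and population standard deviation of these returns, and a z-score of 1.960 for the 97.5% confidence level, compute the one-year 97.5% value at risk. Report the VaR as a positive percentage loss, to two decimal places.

16.72

μ = (-12.2 + 15.2 − 2.9 − 5.6 − 1.7 + 4.1 − 4.1) / 7 = -7.20 / 7 = -1.0286%
Population std dev = √[448.7543 / 7] = 8.0067%
VaR = −(μ − z·σ) = −(-1.0286 − 1.960 × 8.0067) = −(-16.7217) = 16.7217%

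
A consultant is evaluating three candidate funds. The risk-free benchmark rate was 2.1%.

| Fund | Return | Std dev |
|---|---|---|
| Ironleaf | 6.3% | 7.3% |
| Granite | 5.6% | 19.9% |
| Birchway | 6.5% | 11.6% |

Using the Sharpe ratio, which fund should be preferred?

Ironleaf: Sharpe ratio = (6.3% − 2.1%) / 7.3% = 0.575
Granite: Sharpe ratio = (5.6% − 2.1%) / 19.9% = 0.176
Birchway: Sharpe ratio = (6.5% − 2.1%) / 11.6% = 0.379
Highest: Ironleaf (0.575).

Ironleaf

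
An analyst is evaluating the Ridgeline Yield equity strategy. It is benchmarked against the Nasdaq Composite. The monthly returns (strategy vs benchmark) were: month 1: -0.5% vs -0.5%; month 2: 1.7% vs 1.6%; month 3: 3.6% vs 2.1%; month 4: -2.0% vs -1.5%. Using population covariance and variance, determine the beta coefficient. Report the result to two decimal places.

1.41

r̄p = 0.7000%,  r̄m = 0.4250%
Cov = Σ(rp − r̄p)(rm − r̄m) / 4 = 3.0850
Var(rm) = Σ(rm − r̄m)² / 4 = 2.1869
β = Cov / Var = 3.0850 / 2.1869 = 1.4107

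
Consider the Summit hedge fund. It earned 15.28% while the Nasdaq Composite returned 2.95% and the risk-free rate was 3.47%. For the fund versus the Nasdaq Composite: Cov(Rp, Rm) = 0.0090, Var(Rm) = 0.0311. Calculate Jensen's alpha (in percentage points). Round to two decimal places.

11.96

β = Cov / Var = 0.0090 / 0.0311 = 0.2894
E[R] = Rf + β(Rm − Rf) = 3.47% + 0.2894 × (2.95% − 3.47%) = 3.3195%
α = Rp − E[R] = 15.28% − 3.3195% = 11.9605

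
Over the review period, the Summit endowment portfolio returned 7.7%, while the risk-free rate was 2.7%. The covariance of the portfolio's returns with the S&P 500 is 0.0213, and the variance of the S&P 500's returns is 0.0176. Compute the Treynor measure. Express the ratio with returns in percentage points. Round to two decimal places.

4.13

β = Cov / Var = 0.0213 / 0.0176 = 1.2102
Treynor = (Rp − Rf) / β = (7.7% − 2.7%) / 1.2102 = 5.00 / 1.2102 = 4.1315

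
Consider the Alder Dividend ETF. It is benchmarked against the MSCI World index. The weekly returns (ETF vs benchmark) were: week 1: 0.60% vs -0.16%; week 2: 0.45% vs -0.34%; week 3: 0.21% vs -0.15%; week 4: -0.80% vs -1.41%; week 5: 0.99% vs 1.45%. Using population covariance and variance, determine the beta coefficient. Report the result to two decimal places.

0.59

r̄p = 0.2900%,  r̄m = -0.1220%
Cov = Σ(rp − r̄p)(rm − r̄m) / 5 = 0.4920
Var(rm) = Σ(rm − r̄m)² / 5 = 0.8360
β = Cov / Var = 0.4920 / 0.8360 = 0.5885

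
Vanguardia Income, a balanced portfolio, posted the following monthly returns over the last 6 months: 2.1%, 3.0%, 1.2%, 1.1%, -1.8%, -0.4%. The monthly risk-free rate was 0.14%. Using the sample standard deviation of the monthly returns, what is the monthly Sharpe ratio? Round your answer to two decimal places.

0.42

r̄ = (2.1 + 3 + 1.2 + 1.1 − 1.8 − 0.4) / 6 = 5.20 / 6 = 0.8667%
Sample std dev = √[14.9533 / 5] = 1.7294%
Sharpe = (r̄ − rf) / σ = (0.8667 − 0.14) / 1.7294 = 0.7267 / 1.7294 = 0.4202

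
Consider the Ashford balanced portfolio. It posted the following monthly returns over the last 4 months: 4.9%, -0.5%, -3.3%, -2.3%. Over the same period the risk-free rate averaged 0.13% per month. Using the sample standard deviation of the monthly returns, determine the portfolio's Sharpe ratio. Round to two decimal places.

-0.12

Mean return μ = -1.20 / 4 = -0.3000%
Σ(r − μ)² = (4.9 − (-0.3000))² + (-0.5 − (-0.3000))² + … = 40.0800
σ = √[40.0800 / 3] = 3.6551%
Sharpe = (μ − rf) / σ = (-0.3000 − 0.13) / 3.6551 = -0.4300 / 3.6551 = -0.1176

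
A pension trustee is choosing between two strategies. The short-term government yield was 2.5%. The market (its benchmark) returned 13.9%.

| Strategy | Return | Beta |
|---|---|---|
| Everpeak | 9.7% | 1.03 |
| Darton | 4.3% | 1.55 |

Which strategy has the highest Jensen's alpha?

Everpeak: α = 9.7% − [2.5% + 1.03 × (13.9% − 2.5%)] = -4.542
Darton: α = 4.3% − [2.5% + 1.55 × (13.9% − 2.5%)] = -15.870
Highest: Everpeak (-4.542).

Everpeak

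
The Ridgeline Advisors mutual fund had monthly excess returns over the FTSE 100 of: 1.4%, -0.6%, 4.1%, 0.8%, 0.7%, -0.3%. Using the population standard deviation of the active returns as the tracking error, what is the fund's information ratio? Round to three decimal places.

Mean return r̄ = 6.10 / 6 = 1.0167%
Population σ = √[Σ(r − r̄)² / 6] = √[14.1483 / 6] = √2.3581 = 1.5356%
IR = r̄ / tracking error = 1.0167 / 1.5356 = 0.6621

0.662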